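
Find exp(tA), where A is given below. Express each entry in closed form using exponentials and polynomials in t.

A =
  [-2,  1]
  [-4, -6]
e^{tA} =
  [2*t*exp(-4*t) + exp(-4*t), t*exp(-4*t)]
  [-4*t*exp(-4*t), -2*t*exp(-4*t) + exp(-4*t)]

Strategy: write A = P · J · P⁻¹ where J is a Jordan canonical form, so e^{tA} = P · e^{tJ} · P⁻¹, and e^{tJ} can be computed block-by-block.

A has Jordan form
J =
  [-4,  1]
  [ 0, -4]
(up to reordering of blocks).

Per-block formulas:
  For a 2×2 Jordan block J_2(-4): exp(t · J_2(-4)) = e^(-4t)·(I + t·N), where N is the 2×2 nilpotent shift.

After assembling e^{tJ} and conjugating by P, we get:

e^{tA} =
  [2*t*exp(-4*t) + exp(-4*t), t*exp(-4*t)]
  [-4*t*exp(-4*t), -2*t*exp(-4*t) + exp(-4*t)]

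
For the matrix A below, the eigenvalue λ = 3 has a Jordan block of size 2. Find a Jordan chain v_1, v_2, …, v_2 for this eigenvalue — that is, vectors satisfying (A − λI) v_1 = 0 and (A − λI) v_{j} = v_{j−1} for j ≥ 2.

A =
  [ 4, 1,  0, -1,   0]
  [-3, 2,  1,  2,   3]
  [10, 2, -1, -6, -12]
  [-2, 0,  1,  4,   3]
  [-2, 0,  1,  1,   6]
A Jordan chain for λ = 3 of length 2:
v_1 = (1, -3, 10, -2, -2)ᵀ
v_2 = (1, 0, 0, 0, 0)ᵀ

Let N = A − (3)·I. We want v_2 with N^2 v_2 = 0 but N^1 v_2 ≠ 0; then v_{j-1} := N · v_j for j = 2, …, 2.

Pick v_2 = (1, 0, 0, 0, 0)ᵀ.
Then v_1 = N · v_2 = (1, -3, 10, -2, -2)ᵀ.

Sanity check: (A − (3)·I) v_1 = (0, 0, 0, 0, 0)ᵀ = 0. ✓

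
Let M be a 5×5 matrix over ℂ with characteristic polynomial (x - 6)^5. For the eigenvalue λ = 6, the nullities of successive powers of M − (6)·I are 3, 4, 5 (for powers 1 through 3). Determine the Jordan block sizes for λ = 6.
Block sizes for λ = 6: [3, 1, 1]

From the dimensions of kernels of powers, the number of Jordan blocks of size at least j is d_j − d_{j−1} where d_j = dim ker(N^j) (with d_0 = 0). Computing the differences gives [3, 1, 1].
The number of blocks of size exactly k is (#blocks of size ≥ k) − (#blocks of size ≥ k + 1), so the partition is: 2 block(s) of size 1, 1 block(s) of size 3.
In nonincreasing order the block sizes are [3, 1, 1].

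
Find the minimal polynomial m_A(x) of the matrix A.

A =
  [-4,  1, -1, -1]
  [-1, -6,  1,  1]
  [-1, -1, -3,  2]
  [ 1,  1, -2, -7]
x^2 + 10*x + 25

The characteristic polynomial is χ_A(x) = (x + 5)^4, so the eigenvalues are known. The minimal polynomial is
  m_A(x) = Π_λ (x − λ)^{k_λ}
where k_λ is the size of the *largest* Jordan block for λ (equivalently, the smallest k with (A − λI)^k v = 0 for every generalised eigenvector v of λ).

  λ = -5: largest Jordan block has size 2, contributing (x + 5)^2

So m_A(x) = (x + 5)^2 = x^2 + 10*x + 25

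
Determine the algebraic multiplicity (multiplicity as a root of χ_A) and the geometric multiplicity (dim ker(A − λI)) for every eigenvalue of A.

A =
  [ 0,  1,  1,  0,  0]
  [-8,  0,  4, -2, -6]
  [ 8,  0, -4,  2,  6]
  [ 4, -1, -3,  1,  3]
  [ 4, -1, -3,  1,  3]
λ = 0: alg = 5, geom = 3

Step 1 — factor the characteristic polynomial to read off the algebraic multiplicities:
  χ_A(x) = x^5

Step 2 — compute geometric multiplicities via the rank-nullity identity g(λ) = n − rank(A − λI):
  rank(A − (0)·I) = 2, so dim ker(A − (0)·I) = n − 2 = 3

Summary:
  λ = 0: algebraic multiplicity = 5, geometric multiplicity = 3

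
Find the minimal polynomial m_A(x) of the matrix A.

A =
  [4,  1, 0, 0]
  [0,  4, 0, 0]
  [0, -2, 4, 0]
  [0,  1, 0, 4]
x^2 - 8*x + 16

The characteristic polynomial is χ_A(x) = (x - 4)^4, so the eigenvalues are known. The minimal polynomial is
  m_A(x) = Π_λ (x − λ)^{k_λ}
where k_λ is the size of the *largest* Jordan block for λ (equivalently, the smallest k with (A − λI)^k v = 0 for every generalised eigenvector v of λ).

  λ = 4: largest Jordan block has size 2, contributing (x − 4)^2

So m_A(x) = (x - 4)^2 = x^2 - 8*x + 16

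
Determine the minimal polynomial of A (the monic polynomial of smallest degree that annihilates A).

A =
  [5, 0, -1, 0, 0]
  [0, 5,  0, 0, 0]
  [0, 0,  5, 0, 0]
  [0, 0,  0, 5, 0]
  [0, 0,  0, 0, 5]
x^2 - 10*x + 25

The characteristic polynomial is χ_A(x) = (x - 5)^5, so the eigenvalues are known. The minimal polynomial is
  m_A(x) = Π_λ (x − λ)^{k_λ}
where k_λ is the size of the *largest* Jordan block for λ (equivalently, the smallest k with (A − λI)^k v = 0 for every generalised eigenvector v of λ).

  λ = 5: largest Jordan block has size 2, contributing (x − 5)^2

So m_A(x) = (x - 5)^2 = x^2 - 10*x + 25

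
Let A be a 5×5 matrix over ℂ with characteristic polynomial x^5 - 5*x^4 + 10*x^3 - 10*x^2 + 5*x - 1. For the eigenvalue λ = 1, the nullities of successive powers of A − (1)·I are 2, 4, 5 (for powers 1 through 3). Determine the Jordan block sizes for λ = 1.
Block sizes for λ = 1: [3, 2]

From the dimensions of kernels of powers, the number of Jordan blocks of size at least j is d_j − d_{j−1} where d_j = dim ker(N^j) (with d_0 = 0). Computing the differences gives [2, 2, 1].
The number of blocks of size exactly k is (#blocks of size ≥ k) − (#blocks of size ≥ k + 1), so the partition is: 1 block(s) of size 2, 1 block(s) of size 3.
In nonincreasing order the block sizes are [3, 2].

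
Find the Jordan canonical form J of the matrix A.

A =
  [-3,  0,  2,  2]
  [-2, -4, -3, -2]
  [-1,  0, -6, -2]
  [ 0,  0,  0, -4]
J_1(-5) ⊕ J_2(-4) ⊕ J_1(-4)

The characteristic polynomial is
  det(x·I − A) = x^4 + 17*x^3 + 108*x^2 + 304*x + 320 = (x + 4)^3*(x + 5)

Eigenvalues and multiplicities (the geometric multiplicity of λ is n − rank(A − λI), which equals the number of Jordan blocks for λ):
  λ = -5: algebraic multiplicity = 1, geometric multiplicity = 1
  λ = -4: algebraic multiplicity = 3, geometric multiplicity = 2

Determining the block sizes for each eigenvalue:
  λ = -5: one block (gm = 1), so the single block has size am = 1 → block sizes [1]
  λ = -4: 2 blocks summing to 3 forces exactly one block of size 2 and the rest size 1 → block sizes [2, 1]

Assembling the blocks gives a Jordan form
J =
  [-5,  0,  0,  0]
  [ 0, -4,  1,  0]
  [ 0,  0, -4,  0]
  [ 0,  0,  0, -4]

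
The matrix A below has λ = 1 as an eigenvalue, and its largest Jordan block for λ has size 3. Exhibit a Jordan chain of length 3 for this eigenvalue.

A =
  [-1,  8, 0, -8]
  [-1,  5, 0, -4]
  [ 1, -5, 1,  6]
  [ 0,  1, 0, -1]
A Jordan chain for λ = 1 of length 3:
v_1 = (-4, -2, 3, -1)ᵀ
v_2 = (-2, -1, 1, 0)ᵀ
v_3 = (1, 0, 0, 0)ᵀ

Let N = A − (1)·I. We want v_3 with N^3 v_3 = 0 but N^2 v_3 ≠ 0; then v_{j-1} := N · v_j for j = 3, …, 2.

Pick v_3 = (1, 0, 0, 0)ᵀ.
Then v_2 = N · v_3 = (-2, -1, 1, 0)ᵀ.
Then v_1 = N · v_2 = (-4, -2, 3, -1)ᵀ.

Sanity check: (A − (1)·I) v_1 = (0, 0, 0, 0)ᵀ = 0. ✓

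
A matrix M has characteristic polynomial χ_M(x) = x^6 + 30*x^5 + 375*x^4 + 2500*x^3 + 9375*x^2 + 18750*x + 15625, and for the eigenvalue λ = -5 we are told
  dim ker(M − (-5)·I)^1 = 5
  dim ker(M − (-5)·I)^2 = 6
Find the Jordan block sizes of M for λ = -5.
Block sizes for λ = -5: [2, 1, 1, 1, 1]

From the dimensions of kernels of powers, the number of Jordan blocks of size at least j is d_j − d_{j−1} where d_j = dim ker(N^j) (with d_0 = 0). Computing the differences gives [5, 1].
The number of blocks of size exactly k is (#blocks of size ≥ k) − (#blocks of size ≥ k + 1), so the partition is: 4 block(s) of size 1, 1 block(s) of size 2.
In nonincreasing order the block sizes are [2, 1, 1, 1, 1].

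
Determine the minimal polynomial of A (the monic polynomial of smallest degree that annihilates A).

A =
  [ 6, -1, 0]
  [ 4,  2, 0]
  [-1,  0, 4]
x^3 - 12*x^2 + 48*x - 64

The characteristic polynomial is χ_A(x) = (x - 4)^3, so the eigenvalues are known. The minimal polynomial is
  m_A(x) = Π_λ (x − λ)^{k_λ}
where k_λ is the size of the *largest* Jordan block for λ (equivalently, the smallest k with (A − λI)^k v = 0 for every generalised eigenvector v of λ).

  λ = 4: largest Jordan block has size 3, contributing (x − 4)^3

So m_A(x) = (x - 4)^3 = x^3 - 12*x^2 + 48*x - 64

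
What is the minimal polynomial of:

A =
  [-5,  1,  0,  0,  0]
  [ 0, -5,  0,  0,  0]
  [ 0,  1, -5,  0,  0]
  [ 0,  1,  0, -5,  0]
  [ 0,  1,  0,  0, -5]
x^2 + 10*x + 25

The characteristic polynomial is χ_A(x) = (x + 5)^5, so the eigenvalues are known. The minimal polynomial is
  m_A(x) = Π_λ (x − λ)^{k_λ}
where k_λ is the size of the *largest* Jordan block for λ (equivalently, the smallest k with (A − λI)^k v = 0 for every generalised eigenvector v of λ).

  λ = -5: largest Jordan block has size 2, contributing (x + 5)^2

So m_A(x) = (x + 5)^2 = x^2 + 10*x + 25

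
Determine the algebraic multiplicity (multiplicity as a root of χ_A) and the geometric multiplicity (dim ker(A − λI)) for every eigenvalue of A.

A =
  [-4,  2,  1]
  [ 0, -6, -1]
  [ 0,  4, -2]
λ = -4: alg = 3, geom = 2

Step 1 — factor the characteristic polynomial to read off the algebraic multiplicities:
  χ_A(x) = (x + 4)^3

Step 2 — compute geometric multiplicities via the rank-nullity identity g(λ) = n − rank(A − λI):
  rank(A − (-4)·I) = 1, so dim ker(A − (-4)·I) = n − 1 = 2

Summary:
  λ = -4: algebraic multiplicity = 3, geometric multiplicity = 2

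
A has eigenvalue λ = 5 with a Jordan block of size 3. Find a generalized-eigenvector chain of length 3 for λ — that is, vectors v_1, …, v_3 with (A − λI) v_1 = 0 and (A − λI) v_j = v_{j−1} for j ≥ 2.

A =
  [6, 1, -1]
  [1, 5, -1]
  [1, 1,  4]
A Jordan chain for λ = 5 of length 3:
v_1 = (1, 0, 1)ᵀ
v_2 = (1, 1, 1)ᵀ
v_3 = (1, 0, 0)ᵀ

Let N = A − (5)·I. We want v_3 with N^3 v_3 = 0 but N^2 v_3 ≠ 0; then v_{j-1} := N · v_j for j = 3, …, 2.

Pick v_3 = (1, 0, 0)ᵀ.
Then v_2 = N · v_3 = (1, 1, 1)ᵀ.
Then v_1 = N · v_2 = (1, 0, 1)ᵀ.

Sanity check: (A − (5)·I) v_1 = (0, 0, 0)ᵀ = 0. ✓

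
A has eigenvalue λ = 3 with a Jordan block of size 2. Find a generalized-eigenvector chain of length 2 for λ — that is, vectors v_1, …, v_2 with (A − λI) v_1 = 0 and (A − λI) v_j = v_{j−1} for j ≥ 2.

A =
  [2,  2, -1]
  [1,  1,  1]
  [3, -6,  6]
A Jordan chain for λ = 3 of length 2:
v_1 = (-1, 1, 3)ᵀ
v_2 = (1, 0, 0)ᵀ

Let N = A − (3)·I. We want v_2 with N^2 v_2 = 0 but N^1 v_2 ≠ 0; then v_{j-1} := N · v_j for j = 2, …, 2.

Pick v_2 = (1, 0, 0)ᵀ.
Then v_1 = N · v_2 = (-1, 1, 3)ᵀ.

Sanity check: (A − (3)·I) v_1 = (0, 0, 0)ᵀ = 0. ✓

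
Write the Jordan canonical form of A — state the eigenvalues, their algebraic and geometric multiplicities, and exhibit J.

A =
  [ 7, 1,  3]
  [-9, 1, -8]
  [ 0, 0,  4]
J_3(4)

The characteristic polynomial is
  det(x·I − A) = x^3 - 12*x^2 + 48*x - 64 = (x - 4)^3

Eigenvalues and multiplicities (the geometric multiplicity of λ is n − rank(A − λI), which equals the number of Jordan blocks for λ):
  λ = 4: algebraic multiplicity = 3, geometric multiplicity = 1

Determining the block sizes for each eigenvalue:
  λ = 4: one block (gm = 1), so the single block has size am = 3 → block sizes [3]

Assembling the blocks gives a Jordan form
J =
  [4, 1, 0]
  [0, 4, 1]
  [0, 0, 4]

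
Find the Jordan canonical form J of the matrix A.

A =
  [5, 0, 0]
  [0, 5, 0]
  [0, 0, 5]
J_1(5) ⊕ J_1(5) ⊕ J_1(5)

The characteristic polynomial is
  det(x·I − A) = x^3 - 15*x^2 + 75*x - 125 = (x - 5)^3

Eigenvalues and multiplicities (the geometric multiplicity of λ is n − rank(A − λI), which equals the number of Jordan blocks for λ):
  λ = 5: algebraic multiplicity = 3, geometric multiplicity = 3

Determining the block sizes for each eigenvalue:
  λ = 5: gm = am = 3, so every block has size 1 → block sizes [1, 1, 1]

Assembling the blocks gives a Jordan form
J =
  [5, 0, 0]
  [0, 5, 0]
  [0, 0, 5]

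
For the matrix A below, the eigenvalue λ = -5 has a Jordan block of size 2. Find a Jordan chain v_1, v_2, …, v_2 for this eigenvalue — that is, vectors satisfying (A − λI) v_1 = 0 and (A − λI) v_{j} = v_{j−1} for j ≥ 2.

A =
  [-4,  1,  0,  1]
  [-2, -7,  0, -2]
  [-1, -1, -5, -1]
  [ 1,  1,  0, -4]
A Jordan chain for λ = -5 of length 2:
v_1 = (1, -2, -1, 1)ᵀ
v_2 = (1, 0, 0, 0)ᵀ

Let N = A − (-5)·I. We want v_2 with N^2 v_2 = 0 but N^1 v_2 ≠ 0; then v_{j-1} := N · v_j for j = 2, …, 2.

Pick v_2 = (1, 0, 0, 0)ᵀ.
Then v_1 = N · v_2 = (1, -2, -1, 1)ᵀ.

Sanity check: (A − (-5)·I) v_1 = (0, 0, 0, 0)ᵀ = 0. ✓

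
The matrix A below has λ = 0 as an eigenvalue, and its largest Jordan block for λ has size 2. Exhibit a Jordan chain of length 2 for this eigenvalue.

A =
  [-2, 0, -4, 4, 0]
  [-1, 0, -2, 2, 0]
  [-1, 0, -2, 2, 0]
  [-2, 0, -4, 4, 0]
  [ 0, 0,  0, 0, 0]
A Jordan chain for λ = 0 of length 2:
v_1 = (-2, -1, -1, -2, 0)ᵀ
v_2 = (1, 0, 0, 0, 0)ᵀ

Let N = A − (0)·I. We want v_2 with N^2 v_2 = 0 but N^1 v_2 ≠ 0; then v_{j-1} := N · v_j for j = 2, …, 2.

Pick v_2 = (1, 0, 0, 0, 0)ᵀ.
Then v_1 = N · v_2 = (-2, -1, -1, -2, 0)ᵀ.

Sanity check: (A − (0)·I) v_1 = (0, 0, 0, 0, 0)ᵀ = 0. ✓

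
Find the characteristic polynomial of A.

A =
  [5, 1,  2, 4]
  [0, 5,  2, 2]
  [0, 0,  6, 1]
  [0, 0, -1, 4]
x^4 - 20*x^3 + 150*x^2 - 500*x + 625

Expanding det(x·I − A) (e.g. by cofactor expansion or by noting that A is similar to its Jordan form J, which has the same characteristic polynomial as A) gives
  χ_A(x) = x^4 - 20*x^3 + 150*x^2 - 500*x + 625
which factors as (x - 5)^4. The eigenvalues (with algebraic multiplicities) are λ = 5 with multiplicity 4.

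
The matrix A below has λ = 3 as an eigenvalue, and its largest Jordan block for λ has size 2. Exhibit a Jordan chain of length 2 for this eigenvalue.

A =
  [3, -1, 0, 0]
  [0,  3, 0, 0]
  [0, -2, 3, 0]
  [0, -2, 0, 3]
A Jordan chain for λ = 3 of length 2:
v_1 = (-1, 0, -2, -2)ᵀ
v_2 = (0, 1, 0, 0)ᵀ

Let N = A − (3)·I. We want v_2 with N^2 v_2 = 0 but N^1 v_2 ≠ 0; then v_{j-1} := N · v_j for j = 2, …, 2.

Pick v_2 = (0, 1, 0, 0)ᵀ.
Then v_1 = N · v_2 = (-1, 0, -2, -2)ᵀ.

Sanity check: (A − (3)·I) v_1 = (0, 0, 0, 0)ᵀ = 0. ✓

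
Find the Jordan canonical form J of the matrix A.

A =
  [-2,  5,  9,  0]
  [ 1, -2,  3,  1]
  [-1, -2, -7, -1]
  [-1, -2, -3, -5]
J_3(-4) ⊕ J_1(-4)

The characteristic polynomial is
  det(x·I − A) = x^4 + 16*x^3 + 96*x^2 + 256*x + 256 = (x + 4)^4

Eigenvalues and multiplicities (the geometric multiplicity of λ is n − rank(A − λI), which equals the number of Jordan blocks for λ):
  λ = -4: algebraic multiplicity = 4, geometric multiplicity = 2

Determining the block sizes for each eigenvalue:
  λ = -4: with am = 4 and gm = 2, the partition is not yet determined (e.g. several partitions of 4 into 2 parts exist). Let N = A − (-4)·I. Computing rank(N^1) = 2, rank(N^2) = 1, rank(N^3) = 0; the number of blocks of size ≥ j is rank(N^{j−1}) − rank(N^j), giving [2, 1, 1]. So we have 1 block(s) of size 3, 1 block(s) of size 1 → block sizes [3, 1]

Assembling the blocks gives a Jordan form
J =
  [-4,  1,  0,  0]
  [ 0, -4,  1,  0]
  [ 0,  0, -4,  0]
  [ 0,  0,  0, -4]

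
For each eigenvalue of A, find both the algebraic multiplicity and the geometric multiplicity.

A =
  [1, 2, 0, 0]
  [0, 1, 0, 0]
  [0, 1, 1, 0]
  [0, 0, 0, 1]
λ = 1: alg = 4, geom = 3

Step 1 — factor the characteristic polynomial to read off the algebraic multiplicities:
  χ_A(x) = (x - 1)^4

Step 2 — compute geometric multiplicities via the rank-nullity identity g(λ) = n − rank(A − λI):
  rank(A − (1)·I) = 1, so dim ker(A − (1)·I) = n − 1 = 3

Summary:
  λ = 1: algebraic multiplicity = 4, geometric multiplicity = 3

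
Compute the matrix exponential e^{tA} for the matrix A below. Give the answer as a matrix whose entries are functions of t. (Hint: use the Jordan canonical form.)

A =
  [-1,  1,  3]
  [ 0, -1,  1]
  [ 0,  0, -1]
e^{tA} =
  [exp(-t), t*exp(-t), t^2*exp(-t)/2 + 3*t*exp(-t)]
  [0, exp(-t), t*exp(-t)]
  [0, 0, exp(-t)]

Strategy: write A = P · J · P⁻¹ where J is a Jordan canonical form, so e^{tA} = P · e^{tJ} · P⁻¹, and e^{tJ} can be computed block-by-block.

A has Jordan form
J =
  [-1,  1,  0]
  [ 0, -1,  1]
  [ 0,  0, -1]
(up to reordering of blocks).

Per-block formulas:
  For a 3×3 Jordan block J_3(-1): exp(t · J_3(-1)) = e^(-1t)·(I + t·N + (t^2/2)·N^2), where N is the 3×3 nilpotent shift.

After assembling e^{tJ} and conjugating by P, we get:

e^{tA} =
  [exp(-t), t*exp(-t), t^2*exp(-t)/2 + 3*t*exp(-t)]
  [0, exp(-t), t*exp(-t)]
  [0, 0, exp(-t)]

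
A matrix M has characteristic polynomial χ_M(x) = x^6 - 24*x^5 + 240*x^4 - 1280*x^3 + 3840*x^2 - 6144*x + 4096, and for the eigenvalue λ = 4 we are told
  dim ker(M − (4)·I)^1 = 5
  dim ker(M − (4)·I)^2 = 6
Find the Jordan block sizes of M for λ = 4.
Block sizes for λ = 4: [2, 1, 1, 1, 1]

From the dimensions of kernels of powers, the number of Jordan blocks of size at least j is d_j − d_{j−1} where d_j = dim ker(N^j) (with d_0 = 0). Computing the differences gives [5, 1].
The number of blocks of size exactly k is (#blocks of size ≥ k) − (#blocks of size ≥ k + 1), so the partition is: 4 block(s) of size 1, 1 block(s) of size 2.
In nonincreasing order the block sizes are [2, 1, 1, 1, 1].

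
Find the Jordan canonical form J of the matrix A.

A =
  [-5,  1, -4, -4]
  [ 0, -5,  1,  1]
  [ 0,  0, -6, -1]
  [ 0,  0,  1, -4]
J_3(-5) ⊕ J_1(-5)

The characteristic polynomial is
  det(x·I − A) = x^4 + 20*x^3 + 150*x^2 + 500*x + 625 = (x + 5)^4

Eigenvalues and multiplicities (the geometric multiplicity of λ is n − rank(A − λI), which equals the number of Jordan blocks for λ):
  λ = -5: algebraic multiplicity = 4, geometric multiplicity = 2

Determining the block sizes for each eigenvalue:
  λ = -5: with am = 4 and gm = 2, the partition is not yet determined (e.g. several partitions of 4 into 2 parts exist). Let N = A − (-5)·I. Computing rank(N^1) = 2, rank(N^2) = 1, rank(N^3) = 0; the number of blocks of size ≥ j is rank(N^{j−1}) − rank(N^j), giving [2, 1, 1]. So we have 1 block(s) of size 3, 1 block(s) of size 1 → block sizes [3, 1]

Assembling the blocks gives a Jordan form
J =
  [-5,  1,  0,  0]
  [ 0, -5,  1,  0]
  [ 0,  0, -5,  0]
  [ 0,  0,  0, -5]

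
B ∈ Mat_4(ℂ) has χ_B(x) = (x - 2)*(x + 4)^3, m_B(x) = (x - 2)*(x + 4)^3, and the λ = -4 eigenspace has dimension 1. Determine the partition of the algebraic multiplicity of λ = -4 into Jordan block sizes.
Block sizes for λ = -4: [3]

Step 1 — from the characteristic polynomial, algebraic multiplicity of λ = -4 is 3. From dim ker(B − (-4)·I) = 1, there are exactly 1 Jordan blocks for λ = -4.
Step 2 — from the minimal polynomial, the factor (x + 4)^3 tells us the largest block for λ = -4 has size 3.
Step 3 — with total size 3, 1 blocks, and largest block 3, the block sizes (in nonincreasing order) are [3].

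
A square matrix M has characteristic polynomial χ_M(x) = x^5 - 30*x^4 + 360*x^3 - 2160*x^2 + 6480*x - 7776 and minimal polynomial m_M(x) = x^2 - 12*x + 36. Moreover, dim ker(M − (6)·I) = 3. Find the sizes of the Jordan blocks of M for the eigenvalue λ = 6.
Block sizes for λ = 6: [2, 2, 1]

Step 1 — from the characteristic polynomial, algebraic multiplicity of λ = 6 is 5. From dim ker(M − (6)·I) = 3, there are exactly 3 Jordan blocks for λ = 6.
Step 2 — from the minimal polynomial, the factor (x − 6)^2 tells us the largest block for λ = 6 has size 2.
Step 3 — with total size 5, 3 blocks, and largest block 2, the block sizes (in nonincreasing order) are [2, 2, 1].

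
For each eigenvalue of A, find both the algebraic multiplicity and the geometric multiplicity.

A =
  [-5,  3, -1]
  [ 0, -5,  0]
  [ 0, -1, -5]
λ = -5: alg = 3, geom = 1

Step 1 — factor the characteristic polynomial to read off the algebraic multiplicities:
  χ_A(x) = (x + 5)^3

Step 2 — compute geometric multiplicities via the rank-nullity identity g(λ) = n − rank(A − λI):
  rank(A − (-5)·I) = 2, so dim ker(A − (-5)·I) = n − 2 = 1

Summary:
  λ = -5: algebraic multiplicity = 3, geometric multiplicity = 1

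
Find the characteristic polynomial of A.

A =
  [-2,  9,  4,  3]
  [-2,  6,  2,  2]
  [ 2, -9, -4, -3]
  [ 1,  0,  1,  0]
x^4

Expanding det(x·I − A) (e.g. by cofactor expansion or by noting that A is similar to its Jordan form J, which has the same characteristic polynomial as A) gives
  χ_A(x) = x^4
which factors as x^4. The eigenvalues (with algebraic multiplicities) are λ = 0 with multiplicity 4.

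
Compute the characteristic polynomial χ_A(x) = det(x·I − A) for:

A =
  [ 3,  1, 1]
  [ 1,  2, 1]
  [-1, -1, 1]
x^3 - 6*x^2 + 12*x - 8

Expanding det(x·I − A) (e.g. by cofactor expansion or by noting that A is similar to its Jordan form J, which has the same characteristic polynomial as A) gives
  χ_A(x) = x^3 - 6*x^2 + 12*x - 8
which factors as (x - 2)^3. The eigenvalues (with algebraic multiplicities) are λ = 2 with multiplicity 3.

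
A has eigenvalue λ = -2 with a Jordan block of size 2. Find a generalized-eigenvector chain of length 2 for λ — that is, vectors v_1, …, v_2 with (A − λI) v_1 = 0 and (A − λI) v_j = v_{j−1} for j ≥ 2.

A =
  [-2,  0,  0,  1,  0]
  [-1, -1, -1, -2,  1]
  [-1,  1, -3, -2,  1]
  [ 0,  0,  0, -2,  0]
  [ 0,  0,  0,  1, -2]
A Jordan chain for λ = -2 of length 2:
v_1 = (0, -1, -1, 0, 0)ᵀ
v_2 = (1, 0, 0, 0, 0)ᵀ

Let N = A − (-2)·I. We want v_2 with N^2 v_2 = 0 but N^1 v_2 ≠ 0; then v_{j-1} := N · v_j for j = 2, …, 2.

Pick v_2 = (1, 0, 0, 0, 0)ᵀ.
Then v_1 = N · v_2 = (0, -1, -1, 0, 0)ᵀ.

Sanity check: (A − (-2)·I) v_1 = (0, 0, 0, 0, 0)ᵀ = 0. ✓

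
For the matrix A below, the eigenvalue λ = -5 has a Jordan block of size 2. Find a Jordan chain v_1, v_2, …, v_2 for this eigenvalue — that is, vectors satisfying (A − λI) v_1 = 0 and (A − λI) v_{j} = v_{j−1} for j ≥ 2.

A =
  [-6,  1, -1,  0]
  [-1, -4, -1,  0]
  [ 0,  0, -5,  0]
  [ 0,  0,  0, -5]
A Jordan chain for λ = -5 of length 2:
v_1 = (-1, -1, 0, 0)ᵀ
v_2 = (1, 0, 0, 0)ᵀ

Let N = A − (-5)·I. We want v_2 with N^2 v_2 = 0 but N^1 v_2 ≠ 0; then v_{j-1} := N · v_j for j = 2, …, 2.

Pick v_2 = (1, 0, 0, 0)ᵀ.
Then v_1 = N · v_2 = (-1, -1, 0, 0)ᵀ.

Sanity check: (A − (-5)·I) v_1 = (0, 0, 0, 0)ᵀ = 0. ✓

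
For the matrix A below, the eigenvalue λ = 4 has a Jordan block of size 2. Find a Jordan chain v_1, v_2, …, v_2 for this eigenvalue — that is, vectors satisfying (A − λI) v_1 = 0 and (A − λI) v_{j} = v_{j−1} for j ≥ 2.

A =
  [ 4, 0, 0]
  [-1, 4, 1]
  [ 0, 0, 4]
A Jordan chain for λ = 4 of length 2:
v_1 = (0, -1, 0)ᵀ
v_2 = (1, 0, 0)ᵀ

Let N = A − (4)·I. We want v_2 with N^2 v_2 = 0 but N^1 v_2 ≠ 0; then v_{j-1} := N · v_j for j = 2, …, 2.

Pick v_2 = (1, 0, 0)ᵀ.
Then v_1 = N · v_2 = (0, -1, 0)ᵀ.

Sanity check: (A − (4)·I) v_1 = (0, 0, 0)ᵀ = 0. ✓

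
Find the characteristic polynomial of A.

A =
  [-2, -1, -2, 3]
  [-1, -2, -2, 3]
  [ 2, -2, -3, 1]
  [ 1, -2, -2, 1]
x^4 + 6*x^3 + 13*x^2 + 12*x + 4

Expanding det(x·I − A) (e.g. by cofactor expansion or by noting that A is similar to its Jordan form J, which has the same characteristic polynomial as A) gives
  χ_A(x) = x^4 + 6*x^3 + 13*x^2 + 12*x + 4
which factors as (x + 1)^2*(x + 2)^2. The eigenvalues (with algebraic multiplicities) are λ = -2 with multiplicity 2, λ = -1 with multiplicity 2.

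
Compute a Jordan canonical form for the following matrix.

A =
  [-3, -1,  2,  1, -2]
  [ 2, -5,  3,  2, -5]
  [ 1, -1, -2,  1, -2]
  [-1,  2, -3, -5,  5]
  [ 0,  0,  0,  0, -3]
J_2(-4) ⊕ J_1(-4) ⊕ J_2(-3)

The characteristic polynomial is
  det(x·I − A) = x^5 + 18*x^4 + 129*x^3 + 460*x^2 + 816*x + 576 = (x + 3)^2*(x + 4)^3

Eigenvalues and multiplicities (the geometric multiplicity of λ is n − rank(A − λI), which equals the number of Jordan blocks for λ):
  λ = -4: algebraic multiplicity = 3, geometric multiplicity = 2
  λ = -3: algebraic multiplicity = 2, geometric multiplicity = 1

Determining the block sizes for each eigenvalue:
  λ = -4: 2 blocks summing to 3 forces exactly one block of size 2 and the rest size 1 → block sizes [2, 1]
  λ = -3: one block (gm = 1), so the single block has size am = 2 → block sizes [2]

Assembling the blocks gives a Jordan form
J =
  [-4,  1,  0,  0,  0]
  [ 0, -4,  0,  0,  0]
  [ 0,  0, -4,  0,  0]
  [ 0,  0,  0, -3,  1]
  [ 0,  0,  0,  0, -3]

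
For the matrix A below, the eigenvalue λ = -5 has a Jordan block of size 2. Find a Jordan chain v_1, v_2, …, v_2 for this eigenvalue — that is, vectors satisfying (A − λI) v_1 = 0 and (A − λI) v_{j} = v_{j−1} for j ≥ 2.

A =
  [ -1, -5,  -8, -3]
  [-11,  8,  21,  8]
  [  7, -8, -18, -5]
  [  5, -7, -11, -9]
A Jordan chain for λ = -5 of length 2:
v_1 = (4, -11, 7, 5)ᵀ
v_2 = (1, 0, 0, 0)ᵀ

Let N = A − (-5)·I. We want v_2 with N^2 v_2 = 0 but N^1 v_2 ≠ 0; then v_{j-1} := N · v_j for j = 2, …, 2.

Pick v_2 = (1, 0, 0, 0)ᵀ.
Then v_1 = N · v_2 = (4, -11, 7, 5)ᵀ.

Sanity check: (A − (-5)·I) v_1 = (0, 0, 0, 0)ᵀ = 0. ✓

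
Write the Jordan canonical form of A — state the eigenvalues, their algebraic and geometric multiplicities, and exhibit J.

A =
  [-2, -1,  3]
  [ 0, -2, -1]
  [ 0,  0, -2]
J_3(-2)

The characteristic polynomial is
  det(x·I − A) = x^3 + 6*x^2 + 12*x + 8 = (x + 2)^3

Eigenvalues and multiplicities (the geometric multiplicity of λ is n − rank(A − λI), which equals the number of Jordan blocks for λ):
  λ = -2: algebraic multiplicity = 3, geometric multiplicity = 1

Determining the block sizes for each eigenvalue:
  λ = -2: one block (gm = 1), so the single block has size am = 3 → block sizes [3]

Assembling the blocks gives a Jordan form
J =
  [-2,  1,  0]
  [ 0, -2,  1]
  [ 0,  0, -2]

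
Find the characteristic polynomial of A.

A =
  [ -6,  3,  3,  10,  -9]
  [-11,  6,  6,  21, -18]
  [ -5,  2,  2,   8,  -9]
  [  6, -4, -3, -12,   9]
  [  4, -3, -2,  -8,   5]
x^5 + 5*x^4 + 10*x^3 + 10*x^2 + 5*x + 1

Expanding det(x·I − A) (e.g. by cofactor expansion or by noting that A is similar to its Jordan form J, which has the same characteristic polynomial as A) gives
  χ_A(x) = x^5 + 5*x^4 + 10*x^3 + 10*x^2 + 5*x + 1
which factors as (x + 1)^5. The eigenvalues (with algebraic multiplicities) are λ = -1 with multiplicity 5.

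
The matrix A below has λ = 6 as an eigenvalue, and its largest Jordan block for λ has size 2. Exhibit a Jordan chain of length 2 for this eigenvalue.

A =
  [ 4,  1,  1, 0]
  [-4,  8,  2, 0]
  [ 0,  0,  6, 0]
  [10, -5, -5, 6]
A Jordan chain for λ = 6 of length 2:
v_1 = (-2, -4, 0, 10)ᵀ
v_2 = (1, 0, 0, 0)ᵀ

Let N = A − (6)·I. We want v_2 with N^2 v_2 = 0 but N^1 v_2 ≠ 0; then v_{j-1} := N · v_j for j = 2, …, 2.

Pick v_2 = (1, 0, 0, 0)ᵀ.
Then v_1 = N · v_2 = (-2, -4, 0, 10)ᵀ.

Sanity check: (A − (6)·I) v_1 = (0, 0, 0, 0)ᵀ = 0. ✓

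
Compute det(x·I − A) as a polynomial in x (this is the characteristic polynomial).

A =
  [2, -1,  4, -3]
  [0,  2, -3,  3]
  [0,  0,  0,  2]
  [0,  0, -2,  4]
x^4 - 8*x^3 + 24*x^2 - 32*x + 16

Expanding det(x·I − A) (e.g. by cofactor expansion or by noting that A is similar to its Jordan form J, which has the same characteristic polynomial as A) gives
  χ_A(x) = x^4 - 8*x^3 + 24*x^2 - 32*x + 16
which factors as (x - 2)^4. The eigenvalues (with algebraic multiplicities) are λ = 2 with multiplicity 4.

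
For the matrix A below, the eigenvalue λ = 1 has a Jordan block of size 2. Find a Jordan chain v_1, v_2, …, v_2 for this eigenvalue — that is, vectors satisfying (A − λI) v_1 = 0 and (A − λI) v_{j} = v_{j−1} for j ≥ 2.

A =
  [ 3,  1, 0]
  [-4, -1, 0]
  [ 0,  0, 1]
A Jordan chain for λ = 1 of length 2:
v_1 = (2, -4, 0)ᵀ
v_2 = (1, 0, 0)ᵀ

Let N = A − (1)·I. We want v_2 with N^2 v_2 = 0 but N^1 v_2 ≠ 0; then v_{j-1} := N · v_j for j = 2, …, 2.

Pick v_2 = (1, 0, 0)ᵀ.
Then v_1 = N · v_2 = (2, -4, 0)ᵀ.

Sanity check: (A − (1)·I) v_1 = (0, 0, 0)ᵀ = 0. ✓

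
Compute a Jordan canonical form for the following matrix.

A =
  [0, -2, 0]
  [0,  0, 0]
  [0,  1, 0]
J_2(0) ⊕ J_1(0)

The characteristic polynomial is
  det(x·I − A) = x^3

Eigenvalues and multiplicities (the geometric multiplicity of λ is n − rank(A − λI), which equals the number of Jordan blocks for λ):
  λ = 0: algebraic multiplicity = 3, geometric multiplicity = 2

Determining the block sizes for each eigenvalue:
  λ = 0: 2 blocks summing to 3 forces exactly one block of size 2 and the rest size 1 → block sizes [2, 1]

Assembling the blocks gives a Jordan form
J =
  [0, 1, 0]
  [0, 0, 0]
  [0, 0, 0]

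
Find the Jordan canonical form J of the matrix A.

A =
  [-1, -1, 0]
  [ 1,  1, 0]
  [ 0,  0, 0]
J_2(0) ⊕ J_1(0)

The characteristic polynomial is
  det(x·I − A) = x^3

Eigenvalues and multiplicities (the geometric multiplicity of λ is n − rank(A − λI), which equals the number of Jordan blocks for λ):
  λ = 0: algebraic multiplicity = 3, geometric multiplicity = 2

Determining the block sizes for each eigenvalue:
  λ = 0: 2 blocks summing to 3 forces exactly one block of size 2 and the rest size 1 → block sizes [2, 1]

Assembling the blocks gives a Jordan form
J =
  [0, 1, 0]
  [0, 0, 0]
  [0, 0, 0]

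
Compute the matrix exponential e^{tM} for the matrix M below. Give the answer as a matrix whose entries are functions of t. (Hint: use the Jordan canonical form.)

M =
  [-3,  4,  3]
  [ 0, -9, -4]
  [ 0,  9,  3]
e^{tM} =
  [exp(-3*t), 3*t^2*exp(-3*t)/2 + 4*t*exp(-3*t), t^2*exp(-3*t) + 3*t*exp(-3*t)]
  [0, -6*t*exp(-3*t) + exp(-3*t), -4*t*exp(-3*t)]
  [0, 9*t*exp(-3*t), 6*t*exp(-3*t) + exp(-3*t)]

Strategy: write M = P · J · P⁻¹ where J is a Jordan canonical form, so e^{tM} = P · e^{tJ} · P⁻¹, and e^{tJ} can be computed block-by-block.

M has Jordan form
J =
  [-3,  1,  0]
  [ 0, -3,  1]
  [ 0,  0, -3]
(up to reordering of blocks).

Per-block formulas:
  For a 3×3 Jordan block J_3(-3): exp(t · J_3(-3)) = e^(-3t)·(I + t·N + (t^2/2)·N^2), where N is the 3×3 nilpotent shift.

After assembling e^{tJ} and conjugating by P, we get:

e^{tM} =
  [exp(-3*t), 3*t^2*exp(-3*t)/2 + 4*t*exp(-3*t), t^2*exp(-3*t) + 3*t*exp(-3*t)]
  [0, -6*t*exp(-3*t) + exp(-3*t), -4*t*exp(-3*t)]
  [0, 9*t*exp(-3*t), 6*t*exp(-3*t) + exp(-3*t)]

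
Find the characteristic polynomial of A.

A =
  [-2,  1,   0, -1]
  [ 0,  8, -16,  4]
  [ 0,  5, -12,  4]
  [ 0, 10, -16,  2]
x^4 + 4*x^3 + 4*x^2

Expanding det(x·I − A) (e.g. by cofactor expansion or by noting that A is similar to its Jordan form J, which has the same characteristic polynomial as A) gives
  χ_A(x) = x^4 + 4*x^3 + 4*x^2
which factors as x^2*(x + 2)^2. The eigenvalues (with algebraic multiplicities) are λ = -2 with multiplicity 2, λ = 0 with multiplicity 2.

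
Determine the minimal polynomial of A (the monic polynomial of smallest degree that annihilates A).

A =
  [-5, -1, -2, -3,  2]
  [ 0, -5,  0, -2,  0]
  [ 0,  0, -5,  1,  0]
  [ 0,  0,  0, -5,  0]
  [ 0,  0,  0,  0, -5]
x^2 + 10*x + 25

The characteristic polynomial is χ_A(x) = (x + 5)^5, so the eigenvalues are known. The minimal polynomial is
  m_A(x) = Π_λ (x − λ)^{k_λ}
where k_λ is the size of the *largest* Jordan block for λ (equivalently, the smallest k with (A − λI)^k v = 0 for every generalised eigenvector v of λ).

  λ = -5: largest Jordan block has size 2, contributing (x + 5)^2

So m_A(x) = (x + 5)^2 = x^2 + 10*x + 25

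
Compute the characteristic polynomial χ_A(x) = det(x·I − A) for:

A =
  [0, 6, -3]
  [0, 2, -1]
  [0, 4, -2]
x^3

Expanding det(x·I − A) (e.g. by cofactor expansion or by noting that A is similar to its Jordan form J, which has the same characteristic polynomial as A) gives
  χ_A(x) = x^3
which factors as x^3. The eigenvalues (with algebraic multiplicities) are λ = 0 with multiplicity 3.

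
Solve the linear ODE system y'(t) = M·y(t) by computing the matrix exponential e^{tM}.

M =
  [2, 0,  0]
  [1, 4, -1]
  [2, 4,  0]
e^{tM} =
  [exp(2*t), 0, 0]
  [t*exp(2*t), 2*t*exp(2*t) + exp(2*t), -t*exp(2*t)]
  [2*t*exp(2*t), 4*t*exp(2*t), -2*t*exp(2*t) + exp(2*t)]

Strategy: write M = P · J · P⁻¹ where J is a Jordan canonical form, so e^{tM} = P · e^{tJ} · P⁻¹, and e^{tJ} can be computed block-by-block.

M has Jordan form
J =
  [2, 1, 0]
  [0, 2, 0]
  [0, 0, 2]
(up to reordering of blocks).

Per-block formulas:
  For a 1×1 block at λ = 2: exp(t · [2]) = [e^(2t)].
  For a 2×2 Jordan block J_2(2): exp(t · J_2(2)) = e^(2t)·(I + t·N), where N is the 2×2 nilpotent shift.

After assembling e^{tJ} and conjugating by P, we get:

e^{tM} =
  [exp(2*t), 0, 0]
  [t*exp(2*t), 2*t*exp(2*t) + exp(2*t), -t*exp(2*t)]
  [2*t*exp(2*t), 4*t*exp(2*t), -2*t*exp(2*t) + exp(2*t)]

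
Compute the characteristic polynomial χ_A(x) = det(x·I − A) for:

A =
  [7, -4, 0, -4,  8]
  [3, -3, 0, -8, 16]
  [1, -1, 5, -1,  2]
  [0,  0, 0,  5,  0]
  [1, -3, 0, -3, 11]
x^5 - 25*x^4 + 250*x^3 - 1250*x^2 + 3125*x - 3125

Expanding det(x·I − A) (e.g. by cofactor expansion or by noting that A is similar to its Jordan form J, which has the same characteristic polynomial as A) gives
  χ_A(x) = x^5 - 25*x^4 + 250*x^3 - 1250*x^2 + 3125*x - 3125
which factors as (x - 5)^5. The eigenvalues (with algebraic multiplicities) are λ = 5 with multiplicity 5.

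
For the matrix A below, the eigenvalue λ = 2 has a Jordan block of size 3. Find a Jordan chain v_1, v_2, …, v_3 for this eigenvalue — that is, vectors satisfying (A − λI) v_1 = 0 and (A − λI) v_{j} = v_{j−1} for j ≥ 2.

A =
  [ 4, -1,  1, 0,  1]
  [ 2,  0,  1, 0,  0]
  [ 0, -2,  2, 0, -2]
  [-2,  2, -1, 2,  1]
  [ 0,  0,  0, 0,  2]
A Jordan chain for λ = 2 of length 3:
v_1 = (2, 0, -4, 0, 0)ᵀ
v_2 = (2, 2, 0, -2, 0)ᵀ
v_3 = (1, 0, 0, 0, 0)ᵀ

Let N = A − (2)·I. We want v_3 with N^3 v_3 = 0 but N^2 v_3 ≠ 0; then v_{j-1} := N · v_j for j = 3, …, 2.

Pick v_3 = (1, 0, 0, 0, 0)ᵀ.
Then v_2 = N · v_3 = (2, 2, 0, -2, 0)ᵀ.
Then v_1 = N · v_2 = (2, 0, -4, 0, 0)ᵀ.

Sanity check: (A − (2)·I) v_1 = (0, 0, 0, 0, 0)ᵀ = 0. ✓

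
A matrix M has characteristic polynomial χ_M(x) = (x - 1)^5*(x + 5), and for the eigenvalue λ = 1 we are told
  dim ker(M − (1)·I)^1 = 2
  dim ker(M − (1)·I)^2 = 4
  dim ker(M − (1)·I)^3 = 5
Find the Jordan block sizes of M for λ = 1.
Block sizes for λ = 1: [3, 2]

From the dimensions of kernels of powers, the number of Jordan blocks of size at least j is d_j − d_{j−1} where d_j = dim ker(N^j) (with d_0 = 0). Computing the differences gives [2, 2, 1].
The number of blocks of size exactly k is (#blocks of size ≥ k) − (#blocks of size ≥ k + 1), so the partition is: 1 block(s) of size 2, 1 block(s) of size 3.
In nonincreasing order the block sizes are [3, 2].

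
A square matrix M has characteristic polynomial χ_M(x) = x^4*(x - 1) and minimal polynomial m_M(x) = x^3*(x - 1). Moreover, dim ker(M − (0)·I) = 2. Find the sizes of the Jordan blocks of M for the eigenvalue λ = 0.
Block sizes for λ = 0: [3, 1]

Step 1 — from the characteristic polynomial, algebraic multiplicity of λ = 0 is 4. From dim ker(M − (0)·I) = 2, there are exactly 2 Jordan blocks for λ = 0.
Step 2 — from the minimal polynomial, the factor (x − 0)^3 tells us the largest block for λ = 0 has size 3.
Step 3 — with total size 4, 2 blocks, and largest block 3, the block sizes (in nonincreasing order) are [3, 1].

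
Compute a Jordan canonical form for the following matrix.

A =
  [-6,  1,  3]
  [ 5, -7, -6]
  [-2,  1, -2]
J_3(-5)

The characteristic polynomial is
  det(x·I − A) = x^3 + 15*x^2 + 75*x + 125 = (x + 5)^3

Eigenvalues and multiplicities (the geometric multiplicity of λ is n − rank(A − λI), which equals the number of Jordan blocks for λ):
  λ = -5: algebraic multiplicity = 3, geometric multiplicity = 1

Determining the block sizes for each eigenvalue:
  λ = -5: one block (gm = 1), so the single block has size am = 3 → block sizes [3]

Assembling the blocks gives a Jordan form
J =
  [-5,  1,  0]
  [ 0, -5,  1]
  [ 0,  0, -5]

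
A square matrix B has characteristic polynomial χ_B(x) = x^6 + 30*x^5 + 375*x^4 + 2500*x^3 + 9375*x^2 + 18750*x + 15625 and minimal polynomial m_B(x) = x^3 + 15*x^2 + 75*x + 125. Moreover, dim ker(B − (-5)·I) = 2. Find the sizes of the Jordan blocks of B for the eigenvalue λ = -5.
Block sizes for λ = -5: [3, 3]

Step 1 — from the characteristic polynomial, algebraic multiplicity of λ = -5 is 6. From dim ker(B − (-5)·I) = 2, there are exactly 2 Jordan blocks for λ = -5.
Step 2 — from the minimal polynomial, the factor (x + 5)^3 tells us the largest block for λ = -5 has size 3.
Step 3 — with total size 6, 2 blocks, and largest block 3, the block sizes (in nonincreasing order) are [3, 3].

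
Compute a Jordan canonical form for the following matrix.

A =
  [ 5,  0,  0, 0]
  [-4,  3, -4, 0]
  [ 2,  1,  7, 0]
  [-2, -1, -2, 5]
J_2(5) ⊕ J_1(5) ⊕ J_1(5)

The characteristic polynomial is
  det(x·I − A) = x^4 - 20*x^3 + 150*x^2 - 500*x + 625 = (x - 5)^4

Eigenvalues and multiplicities (the geometric multiplicity of λ is n − rank(A − λI), which equals the number of Jordan blocks for λ):
  λ = 5: algebraic multiplicity = 4, geometric multiplicity = 3

Determining the block sizes for each eigenvalue:
  λ = 5: 3 blocks summing to 4 forces exactly one block of size 2 and the rest size 1 → block sizes [2, 1, 1]

Assembling the blocks gives a Jordan form
J =
  [5, 1, 0, 0]
  [0, 5, 0, 0]
  [0, 0, 5, 0]
  [0, 0, 0, 5]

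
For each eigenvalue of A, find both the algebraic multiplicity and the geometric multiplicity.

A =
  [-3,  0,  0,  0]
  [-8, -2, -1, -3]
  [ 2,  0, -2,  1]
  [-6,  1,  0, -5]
λ = -3: alg = 4, geom = 2

Step 1 — factor the characteristic polynomial to read off the algebraic multiplicities:
  χ_A(x) = (x + 3)^4

Step 2 — compute geometric multiplicities via the rank-nullity identity g(λ) = n − rank(A − λI):
  rank(A − (-3)·I) = 2, so dim ker(A − (-3)·I) = n − 2 = 2

Summary:
  λ = -3: algebraic multiplicity = 4, geometric multiplicity = 2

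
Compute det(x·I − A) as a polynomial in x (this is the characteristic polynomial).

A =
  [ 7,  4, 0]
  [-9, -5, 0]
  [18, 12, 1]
x^3 - 3*x^2 + 3*x - 1

Expanding det(x·I − A) (e.g. by cofactor expansion or by noting that A is similar to its Jordan form J, which has the same characteristic polynomial as A) gives
  χ_A(x) = x^3 - 3*x^2 + 3*x - 1
which factors as (x - 1)^3. The eigenvalues (with algebraic multiplicities) are λ = 1 with multiplicity 3.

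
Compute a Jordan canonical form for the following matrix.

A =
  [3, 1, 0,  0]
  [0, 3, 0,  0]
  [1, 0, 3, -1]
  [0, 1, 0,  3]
J_2(3) ⊕ J_2(3)

The characteristic polynomial is
  det(x·I − A) = x^4 - 12*x^3 + 54*x^2 - 108*x + 81 = (x - 3)^4

Eigenvalues and multiplicities (the geometric multiplicity of λ is n − rank(A − λI), which equals the number of Jordan blocks for λ):
  λ = 3: algebraic multiplicity = 4, geometric multiplicity = 2

Determining the block sizes for each eigenvalue:
  λ = 3: with am = 4 and gm = 2, the partition is not yet determined (e.g. several partitions of 4 into 2 parts exist). Let N = A − (3)·I. Computing rank(N^1) = 2, rank(N^2) = 0; the number of blocks of size ≥ j is rank(N^{j−1}) − rank(N^j), giving [2, 2]. So we have 2 block(s) of size 2 → block sizes [2, 2]

Assembling the blocks gives a Jordan form
J =
  [3, 1, 0, 0]
  [0, 3, 0, 0]
  [0, 0, 3, 1]
  [0, 0, 0, 3]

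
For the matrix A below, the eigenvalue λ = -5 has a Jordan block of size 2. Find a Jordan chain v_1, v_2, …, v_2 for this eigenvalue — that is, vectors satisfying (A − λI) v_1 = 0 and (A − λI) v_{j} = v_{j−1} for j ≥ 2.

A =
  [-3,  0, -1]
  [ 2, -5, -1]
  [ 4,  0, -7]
A Jordan chain for λ = -5 of length 2:
v_1 = (2, 2, 4)ᵀ
v_2 = (1, 0, 0)ᵀ

Let N = A − (-5)·I. We want v_2 with N^2 v_2 = 0 but N^1 v_2 ≠ 0; then v_{j-1} := N · v_j for j = 2, …, 2.

Pick v_2 = (1, 0, 0)ᵀ.
Then v_1 = N · v_2 = (2, 2, 4)ᵀ.

Sanity check: (A − (-5)·I) v_1 = (0, 0, 0)ᵀ = 0. ✓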